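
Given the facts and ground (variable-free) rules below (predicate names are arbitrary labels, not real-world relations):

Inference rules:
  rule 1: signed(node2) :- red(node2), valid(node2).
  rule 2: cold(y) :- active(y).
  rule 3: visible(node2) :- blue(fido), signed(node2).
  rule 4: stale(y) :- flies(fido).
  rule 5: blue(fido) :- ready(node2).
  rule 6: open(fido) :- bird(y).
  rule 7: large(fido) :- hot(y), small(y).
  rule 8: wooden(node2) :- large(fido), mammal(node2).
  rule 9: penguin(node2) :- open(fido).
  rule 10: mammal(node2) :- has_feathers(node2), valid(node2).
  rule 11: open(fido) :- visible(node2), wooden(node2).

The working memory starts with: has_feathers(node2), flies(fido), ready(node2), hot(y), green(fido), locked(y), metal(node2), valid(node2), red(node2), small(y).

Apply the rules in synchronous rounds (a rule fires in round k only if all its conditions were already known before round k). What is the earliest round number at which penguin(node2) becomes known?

4

Round 1: rule 1 [signed(node2) :- red(node2), valid(node2).]; rule 4 [stale(y) :- flies(fido).]; rule 5 [blue(fido) :- ready(node2).]; rule 7 [large(fido) :- hot(y), small(y).]; rule 10 [mammal(node2) :- has_feathers(node2), valid(node2).]. New: signed(node2), stale(y), blue(fido), large(fido), mammal(node2).
Round 2: rule 3 [visible(node2) :- blue(fido), signed(node2).]; rule 8 [wooden(node2) :- large(fido), mammal(node2).]. New: visible(node2), wooden(node2).
Round 3: rule 11 [open(fido) :- visible(node2), wooden(node2).]. New: open(fido).
Round 4: rule 9 [penguin(node2) :- open(fido).]. New: penguin(node2).
penguin(node2) first appears in round 4.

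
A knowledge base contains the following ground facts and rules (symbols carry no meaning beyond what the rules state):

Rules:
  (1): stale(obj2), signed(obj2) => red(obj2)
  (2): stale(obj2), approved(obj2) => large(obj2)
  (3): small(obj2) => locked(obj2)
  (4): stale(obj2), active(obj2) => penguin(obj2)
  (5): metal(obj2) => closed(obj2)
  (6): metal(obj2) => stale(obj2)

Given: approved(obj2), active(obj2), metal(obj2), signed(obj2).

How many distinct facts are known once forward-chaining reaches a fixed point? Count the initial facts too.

Round 1: (5) [metal(obj2) => closed(obj2)]; (6) [metal(obj2) => stale(obj2)]. New: closed(obj2), stale(obj2).
Round 2: (1) [stale(obj2), signed(obj2) => red(obj2)]; (2) [stale(obj2), approved(obj2) => large(obj2)]; (4) [stale(obj2), active(obj2) => penguin(obj2)]. New: red(obj2), large(obj2), penguin(obj2).
Closure: {active(obj2), approved(obj2), closed(obj2), large(obj2), metal(obj2), penguin(obj2), red(obj2), signed(obj2), stale(obj2)} — 9 facts.

9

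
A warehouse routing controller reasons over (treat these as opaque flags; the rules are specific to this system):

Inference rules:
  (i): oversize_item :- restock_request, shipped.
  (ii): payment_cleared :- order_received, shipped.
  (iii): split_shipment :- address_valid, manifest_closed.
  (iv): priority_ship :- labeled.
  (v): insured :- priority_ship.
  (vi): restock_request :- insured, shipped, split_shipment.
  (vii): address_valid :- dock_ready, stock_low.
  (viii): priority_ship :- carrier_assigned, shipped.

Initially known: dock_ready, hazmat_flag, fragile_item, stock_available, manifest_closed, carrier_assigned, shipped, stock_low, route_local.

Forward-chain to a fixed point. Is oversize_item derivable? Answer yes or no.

Round 1: (vii) [address_valid :- dock_ready, stock_low.]; (viii) [priority_ship :- carrier_assigned, shipped.]. Adds address_valid, priority_ship.
Round 2: (iii) [split_shipment :- address_valid, manifest_closed.]; (v) [insured :- priority_ship.]. Adds split_shipment, insured.
Round 3: (vi) [restock_request :- insured, shipped, split_shipment.]. Adds restock_request.
Round 4: (i) [oversize_item :- restock_request, shipped.]. Adds oversize_item.
oversize_item appears in round 4, so it is derivable.

yes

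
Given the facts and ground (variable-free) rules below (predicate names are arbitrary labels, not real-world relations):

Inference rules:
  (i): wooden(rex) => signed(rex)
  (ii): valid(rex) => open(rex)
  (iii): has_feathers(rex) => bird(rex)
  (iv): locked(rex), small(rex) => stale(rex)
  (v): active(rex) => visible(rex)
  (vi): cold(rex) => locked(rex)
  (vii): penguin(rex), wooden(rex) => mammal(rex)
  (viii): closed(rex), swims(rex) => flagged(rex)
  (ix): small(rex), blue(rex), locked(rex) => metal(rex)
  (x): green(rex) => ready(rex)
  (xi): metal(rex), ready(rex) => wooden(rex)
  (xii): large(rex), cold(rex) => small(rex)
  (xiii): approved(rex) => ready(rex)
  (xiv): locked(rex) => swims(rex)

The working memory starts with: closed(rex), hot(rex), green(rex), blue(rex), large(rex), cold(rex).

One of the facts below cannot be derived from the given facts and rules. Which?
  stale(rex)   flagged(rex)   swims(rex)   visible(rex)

visible(rex)

[1] (vi) [cold(rex) => locked(rex)]; (x) [green(rex) => ready(rex)]; (xii) [large(rex), cold(rex) => small(rex)]. ⇒ new: locked(rex), ready(rex), small(rex).
[2] (iv) [locked(rex), small(rex) => stale(rex)]; (ix) [small(rex), blue(rex), locked(rex) => metal(rex)]; (xiv) [locked(rex) => swims(rex)]. ⇒ new: stale(rex), metal(rex), swims(rex).
[3] (viii) [closed(rex), swims(rex) => flagged(rex)]; (xi) [metal(rex), ready(rex) => wooden(rex)]. ⇒ new: flagged(rex), wooden(rex).
[4] (i) [wooden(rex) => signed(rex)]. ⇒ new: signed(rex).
Derived: flagged(rex) (round 3), swims(rex) (round 2), stale(rex) (round 2). visible(rex) never appears in any round.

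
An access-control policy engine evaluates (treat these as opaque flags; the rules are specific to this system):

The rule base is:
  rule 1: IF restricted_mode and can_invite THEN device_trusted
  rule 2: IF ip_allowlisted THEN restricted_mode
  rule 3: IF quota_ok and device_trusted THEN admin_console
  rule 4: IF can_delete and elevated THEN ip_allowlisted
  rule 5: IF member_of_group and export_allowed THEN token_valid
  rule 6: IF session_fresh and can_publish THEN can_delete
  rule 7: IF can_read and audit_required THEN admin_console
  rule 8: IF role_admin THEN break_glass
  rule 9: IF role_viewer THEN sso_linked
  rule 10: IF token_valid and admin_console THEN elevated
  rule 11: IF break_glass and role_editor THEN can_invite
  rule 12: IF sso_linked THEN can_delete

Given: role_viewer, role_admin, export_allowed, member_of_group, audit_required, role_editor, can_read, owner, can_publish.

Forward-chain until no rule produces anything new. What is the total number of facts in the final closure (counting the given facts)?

19

Round 1 fires rule 5, rule 7, rule 8, rule 9, giving token_valid, admin_console, break_glass, sso_linked.
Round 2 fires rule 10, rule 11, rule 12, giving elevated, can_invite, can_delete.
Round 3 fires rule 4, giving ip_allowlisted.
Round 4 fires rule 2, giving restricted_mode.
Round 5 fires rule 1, giving device_trusted.
Closure: {admin_console, audit_required, break_glass, can_delete, can_invite, can_publish, can_read, device_trusted, elevated, export_allowed, ip_allowlisted, member_of_group, owner, restricted_mode, role_admin, role_editor, role_viewer, sso_linked, token_valid} — 19 facts.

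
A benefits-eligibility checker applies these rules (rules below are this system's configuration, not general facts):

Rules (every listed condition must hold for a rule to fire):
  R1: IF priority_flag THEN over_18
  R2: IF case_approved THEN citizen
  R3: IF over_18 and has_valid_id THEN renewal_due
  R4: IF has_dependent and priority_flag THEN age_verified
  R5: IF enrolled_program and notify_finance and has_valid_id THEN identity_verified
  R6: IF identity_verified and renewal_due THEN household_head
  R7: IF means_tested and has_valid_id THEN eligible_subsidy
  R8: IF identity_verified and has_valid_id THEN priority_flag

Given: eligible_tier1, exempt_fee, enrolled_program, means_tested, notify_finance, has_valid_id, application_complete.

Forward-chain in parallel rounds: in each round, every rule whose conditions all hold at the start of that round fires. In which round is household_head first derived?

5

Round 1: R5 [IF enrolled_program and notify_finance and has_valid_id THEN identity_verified]; R7 [IF means_tested and has_valid_id THEN eligible_subsidy]. Adds identity_verified, eligible_subsidy.
Round 2: R8 [IF identity_verified and has_valid_id THEN priority_flag]. Adds priority_flag.
Round 3: R1 [IF priority_flag THEN over_18]. Adds over_18.
Round 4: R3 [IF over_18 and has_valid_id THEN renewal_due]. Adds renewal_due.
Round 5: R6 [IF identity_verified and renewal_due THEN household_head]. Adds household_head.
household_head first appears in round 5.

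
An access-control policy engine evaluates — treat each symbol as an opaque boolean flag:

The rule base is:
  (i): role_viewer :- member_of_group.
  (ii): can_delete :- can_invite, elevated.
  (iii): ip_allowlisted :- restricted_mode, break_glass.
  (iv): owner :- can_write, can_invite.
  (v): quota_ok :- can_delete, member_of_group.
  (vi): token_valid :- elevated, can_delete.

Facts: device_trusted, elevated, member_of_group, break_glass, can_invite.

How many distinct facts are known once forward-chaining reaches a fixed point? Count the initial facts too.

Round 1 fires (i), (ii), giving role_viewer, can_delete.
Round 2 fires (v), (vi), giving quota_ok, token_valid.
Closure: {break_glass, can_delete, can_invite, device_trusted, elevated, member_of_group, quota_ok, role_viewer, token_valid} — 9 facts.

9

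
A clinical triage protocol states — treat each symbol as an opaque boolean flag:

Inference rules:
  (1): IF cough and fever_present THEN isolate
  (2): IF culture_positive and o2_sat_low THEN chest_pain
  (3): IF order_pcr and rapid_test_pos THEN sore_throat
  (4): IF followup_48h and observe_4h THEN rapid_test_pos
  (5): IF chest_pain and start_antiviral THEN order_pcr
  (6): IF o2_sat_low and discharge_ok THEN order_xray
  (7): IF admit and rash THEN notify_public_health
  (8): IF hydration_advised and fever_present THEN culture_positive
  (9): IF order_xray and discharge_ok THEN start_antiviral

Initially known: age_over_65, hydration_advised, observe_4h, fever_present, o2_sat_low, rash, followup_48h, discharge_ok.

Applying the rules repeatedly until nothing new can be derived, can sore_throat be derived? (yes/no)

yes

Round 1 — (4), (6), (8), derive rapid_test_pos, order_xray, culture_positive.
Round 2 — (2), (9), derive chest_pain, start_antiviral.
Round 3 — (5), derive order_pcr.
Round 4 — (3), derive sore_throat.
sore_throat appears in round 4, so it is derivable.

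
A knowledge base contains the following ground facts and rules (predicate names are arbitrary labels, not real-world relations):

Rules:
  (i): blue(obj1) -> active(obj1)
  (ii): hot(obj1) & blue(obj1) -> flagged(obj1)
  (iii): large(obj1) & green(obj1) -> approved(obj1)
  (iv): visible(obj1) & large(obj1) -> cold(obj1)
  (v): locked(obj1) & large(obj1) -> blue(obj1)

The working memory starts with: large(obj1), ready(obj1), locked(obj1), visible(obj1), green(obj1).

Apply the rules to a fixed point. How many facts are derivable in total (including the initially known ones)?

9

Round 1: (iii) [large(obj1) & green(obj1) -> approved(obj1)]; (iv) [visible(obj1) & large(obj1) -> cold(obj1)]; (v) [locked(obj1) & large(obj1) -> blue(obj1)]. New: approved(obj1), cold(obj1), blue(obj1).
Round 2: (i) [blue(obj1) -> active(obj1)]. New: active(obj1).
Closure: {active(obj1), approved(obj1), blue(obj1), cold(obj1), green(obj1), large(obj1), locked(obj1), ready(obj1), visible(obj1)} — 9 facts.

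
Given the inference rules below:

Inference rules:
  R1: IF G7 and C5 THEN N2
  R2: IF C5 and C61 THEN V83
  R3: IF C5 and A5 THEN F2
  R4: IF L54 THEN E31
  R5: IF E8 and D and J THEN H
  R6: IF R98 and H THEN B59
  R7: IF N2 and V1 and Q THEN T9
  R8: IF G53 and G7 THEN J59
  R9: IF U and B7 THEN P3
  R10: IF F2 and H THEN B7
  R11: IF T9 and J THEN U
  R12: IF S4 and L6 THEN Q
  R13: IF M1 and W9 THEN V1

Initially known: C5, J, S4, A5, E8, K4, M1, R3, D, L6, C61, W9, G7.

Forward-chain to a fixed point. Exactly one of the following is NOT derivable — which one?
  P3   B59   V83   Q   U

[1] R1 [IF G7 and C5 THEN N2]; R2 [IF C5 and C61 THEN V83]; R3 [IF C5 and A5 THEN F2]; R5 [IF E8 and D and J THEN H]; R12 [IF S4 and L6 THEN Q]; R13 [IF M1 and W9 THEN V1]. ⇒ new: N2, V83, F2, H, Q, V1.
[2] R7 [IF N2 and V1 and Q THEN T9]; R10 [IF F2 and H THEN B7]. ⇒ new: T9, B7.
[3] R11 [IF T9 and J THEN U]. ⇒ new: U.
[4] R9 [IF U and B7 THEN P3]. ⇒ new: P3.
Derived: Q (round 1), V83 (round 1), P3 (round 4), U (round 3). B59 never appears in any round.

B59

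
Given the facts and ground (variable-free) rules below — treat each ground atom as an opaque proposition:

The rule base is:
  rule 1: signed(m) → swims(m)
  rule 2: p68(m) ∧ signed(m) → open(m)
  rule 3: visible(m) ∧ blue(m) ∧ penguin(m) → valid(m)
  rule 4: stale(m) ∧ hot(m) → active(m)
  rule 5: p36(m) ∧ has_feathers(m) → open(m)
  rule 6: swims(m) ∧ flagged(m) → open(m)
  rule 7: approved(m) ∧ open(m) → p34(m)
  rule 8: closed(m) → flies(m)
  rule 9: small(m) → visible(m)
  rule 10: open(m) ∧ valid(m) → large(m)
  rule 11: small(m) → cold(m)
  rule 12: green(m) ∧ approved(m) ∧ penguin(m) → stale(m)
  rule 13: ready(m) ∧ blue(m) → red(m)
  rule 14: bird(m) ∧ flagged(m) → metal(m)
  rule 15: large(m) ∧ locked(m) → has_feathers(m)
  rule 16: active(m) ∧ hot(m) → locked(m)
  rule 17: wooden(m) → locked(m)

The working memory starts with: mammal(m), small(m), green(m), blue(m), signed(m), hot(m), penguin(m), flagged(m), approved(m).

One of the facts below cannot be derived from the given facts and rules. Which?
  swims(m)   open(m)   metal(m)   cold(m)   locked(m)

Round 1: rule 1 [signed(m) → swims(m)]; rule 9 [small(m) → visible(m)]; rule 11 [small(m) → cold(m)]; rule 12 [green(m) ∧ approved(m) ∧ penguin(m) → stale(m)]. Adds swims(m), visible(m), cold(m), stale(m).
Round 2: rule 3 [visible(m) ∧ blue(m) ∧ penguin(m) → valid(m)]; rule 4 [stale(m) ∧ hot(m) → active(m)]; rule 6 [swims(m) ∧ flagged(m) → open(m)]. Adds valid(m), active(m), open(m).
Round 3: rule 7 [approved(m) ∧ open(m) → p34(m)]; rule 10 [open(m) ∧ valid(m) → large(m)]; rule 16 [active(m) ∧ hot(m) → locked(m)]. Adds p34(m), large(m), locked(m).
Round 4: rule 15 [large(m) ∧ locked(m) → has_feathers(m)]. Adds has_feathers(m).
Derived: locked(m) (round 3), swims(m) (round 1), open(m) (round 2), cold(m) (round 1). metal(m) never appears in any round.

metal(m)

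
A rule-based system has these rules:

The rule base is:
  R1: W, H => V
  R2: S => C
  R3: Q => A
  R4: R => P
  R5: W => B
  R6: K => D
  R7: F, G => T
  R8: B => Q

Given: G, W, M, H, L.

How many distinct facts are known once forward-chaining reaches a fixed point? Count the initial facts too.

9

Round 1: R1 [W, H => V]; R5 [W => B]. New: V, B.
Round 2: R8 [B => Q]. New: Q.
Round 3: R3 [Q => A]. New: A.
Closure: {A, B, G, H, L, M, Q, V, W} — 9 facts.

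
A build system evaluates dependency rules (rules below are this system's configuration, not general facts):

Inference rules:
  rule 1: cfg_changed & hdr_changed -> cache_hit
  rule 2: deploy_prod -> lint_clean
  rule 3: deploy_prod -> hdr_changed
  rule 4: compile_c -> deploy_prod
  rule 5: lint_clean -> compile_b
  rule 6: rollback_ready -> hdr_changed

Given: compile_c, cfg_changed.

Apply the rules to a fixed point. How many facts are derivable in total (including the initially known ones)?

7

Round 1 — rule 4, derive deploy_prod.
Round 2 — rule 2, rule 3, derive lint_clean, hdr_changed.
Round 3 — rule 1, rule 5, derive cache_hit, compile_b.
Closure: {cache_hit, cfg_changed, compile_b, compile_c, deploy_prod, hdr_changed, lint_clean} — 7 facts.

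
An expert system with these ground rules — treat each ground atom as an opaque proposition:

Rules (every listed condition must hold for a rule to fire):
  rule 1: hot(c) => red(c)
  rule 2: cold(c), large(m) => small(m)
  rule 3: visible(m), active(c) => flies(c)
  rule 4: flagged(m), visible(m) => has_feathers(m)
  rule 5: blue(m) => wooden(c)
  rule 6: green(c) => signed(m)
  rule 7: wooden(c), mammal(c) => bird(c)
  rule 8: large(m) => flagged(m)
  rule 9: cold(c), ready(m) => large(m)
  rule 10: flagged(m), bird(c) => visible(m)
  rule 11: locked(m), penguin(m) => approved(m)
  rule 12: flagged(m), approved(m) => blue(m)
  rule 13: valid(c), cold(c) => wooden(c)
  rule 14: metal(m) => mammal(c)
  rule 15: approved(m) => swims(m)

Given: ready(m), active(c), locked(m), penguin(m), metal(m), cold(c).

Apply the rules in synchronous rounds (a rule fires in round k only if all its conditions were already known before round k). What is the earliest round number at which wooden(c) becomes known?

Round 1: rule 9 [cold(c), ready(m) => large(m)]; rule 11 [locked(m), penguin(m) => approved(m)]; rule 14 [metal(m) => mammal(c)]. Adds large(m), approved(m), mammal(c).
Round 2: rule 2 [cold(c), large(m) => small(m)]; rule 8 [large(m) => flagged(m)]; rule 15 [approved(m) => swims(m)]. Adds small(m), flagged(m), swims(m).
Round 3: rule 12 [flagged(m), approved(m) => blue(m)]. Adds blue(m).
Round 4: rule 5 [blue(m) => wooden(c)]. Adds wooden(c).
wooden(c) first appears in round 4.

4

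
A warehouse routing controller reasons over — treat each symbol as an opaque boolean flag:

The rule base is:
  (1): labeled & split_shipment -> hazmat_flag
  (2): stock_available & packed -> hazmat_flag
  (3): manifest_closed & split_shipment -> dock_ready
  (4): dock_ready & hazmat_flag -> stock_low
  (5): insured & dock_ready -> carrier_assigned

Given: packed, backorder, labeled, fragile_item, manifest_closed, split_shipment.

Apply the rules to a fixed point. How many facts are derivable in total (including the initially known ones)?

Round 1: (1) [labeled & split_shipment -> hazmat_flag]; (3) [manifest_closed & split_shipment -> dock_ready]. New: hazmat_flag, dock_ready.
Round 2: (4) [dock_ready & hazmat_flag -> stock_low]. New: stock_low.
Closure: {backorder, dock_ready, fragile_item, hazmat_flag, labeled, manifest_closed, packed, split_shipment, stock_low} — 9 facts.

9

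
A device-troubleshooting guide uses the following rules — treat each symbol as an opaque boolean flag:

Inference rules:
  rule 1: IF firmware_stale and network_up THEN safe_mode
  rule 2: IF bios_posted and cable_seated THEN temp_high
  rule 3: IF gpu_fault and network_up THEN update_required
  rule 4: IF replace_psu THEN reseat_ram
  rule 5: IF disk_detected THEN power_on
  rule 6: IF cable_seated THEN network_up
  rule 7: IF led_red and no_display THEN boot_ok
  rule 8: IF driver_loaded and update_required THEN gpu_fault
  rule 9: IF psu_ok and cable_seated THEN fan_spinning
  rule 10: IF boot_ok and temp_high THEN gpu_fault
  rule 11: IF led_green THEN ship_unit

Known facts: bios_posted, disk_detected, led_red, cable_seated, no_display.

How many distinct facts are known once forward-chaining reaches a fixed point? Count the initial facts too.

11

Round 1 — rule 2, rule 5, rule 6, rule 7, derive temp_high, power_on, network_up, boot_ok.
Round 2 — rule 10, derive gpu_fault.
Round 3 — rule 3, derive update_required.
Closure: {bios_posted, boot_ok, cable_seated, disk_detected, gpu_fault, led_red, network_up, no_display, power_on, temp_high, update_required} — 11 facts.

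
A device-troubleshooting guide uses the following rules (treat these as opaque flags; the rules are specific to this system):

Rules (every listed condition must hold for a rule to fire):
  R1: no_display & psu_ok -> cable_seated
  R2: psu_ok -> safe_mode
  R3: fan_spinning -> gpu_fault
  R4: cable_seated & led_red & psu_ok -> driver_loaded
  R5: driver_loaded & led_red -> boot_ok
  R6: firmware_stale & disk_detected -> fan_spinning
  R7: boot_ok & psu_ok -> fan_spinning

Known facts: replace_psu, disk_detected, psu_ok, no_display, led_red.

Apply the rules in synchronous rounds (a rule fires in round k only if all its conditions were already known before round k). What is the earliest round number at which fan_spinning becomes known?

Round 1 — R1, R2, derive cable_seated, safe_mode.
Round 2 — R4, derive driver_loaded.
Round 3 — R5, derive boot_ok.
Round 4 — R7, derive fan_spinning.
fan_spinning first appears in round 4.

4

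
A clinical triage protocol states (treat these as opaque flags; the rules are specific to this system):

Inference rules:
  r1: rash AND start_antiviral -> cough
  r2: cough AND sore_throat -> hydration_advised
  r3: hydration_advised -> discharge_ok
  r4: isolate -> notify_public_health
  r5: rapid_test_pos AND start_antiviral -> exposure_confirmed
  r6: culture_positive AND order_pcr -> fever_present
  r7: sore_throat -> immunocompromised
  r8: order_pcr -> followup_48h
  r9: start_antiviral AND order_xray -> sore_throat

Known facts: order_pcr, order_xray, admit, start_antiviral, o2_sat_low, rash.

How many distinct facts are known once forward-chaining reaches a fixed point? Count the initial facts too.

12

[1] r1 [rash AND start_antiviral -> cough]; r8 [order_pcr -> followup_48h]; r9 [start_antiviral AND order_xray -> sore_throat]. ⇒ new: cough, followup_48h, sore_throat.
[2] r2 [cough AND sore_throat -> hydration_advised]; r7 [sore_throat -> immunocompromised]. ⇒ new: hydration_advised, immunocompromised.
[3] r3 [hydration_advised -> discharge_ok]. ⇒ new: discharge_ok.
Closure: {admit, cough, discharge_ok, followup_48h, hydration_advised, immunocompromised, o2_sat_low, order_pcr, order_xray, rash, sore_throat, start_antiviral} — 12 facts.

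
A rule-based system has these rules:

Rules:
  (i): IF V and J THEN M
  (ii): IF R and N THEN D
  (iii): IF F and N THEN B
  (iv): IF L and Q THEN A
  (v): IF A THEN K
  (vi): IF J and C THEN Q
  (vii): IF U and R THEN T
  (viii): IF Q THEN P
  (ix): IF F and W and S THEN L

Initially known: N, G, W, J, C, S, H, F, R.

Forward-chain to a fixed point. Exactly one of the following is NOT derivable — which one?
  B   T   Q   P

T

Round 1: (ii) [IF R and N THEN D]; (iii) [IF F and N THEN B]; (vi) [IF J and C THEN Q]; (ix) [IF F and W and S THEN L]. Adds D, B, Q, L.
Round 2: (iv) [IF L and Q THEN A]; (viii) [IF Q THEN P]. Adds A, P.
Round 3: (v) [IF A THEN K]. Adds K.
Derived: Q (round 1), B (round 1), P (round 2). T never appears in any round.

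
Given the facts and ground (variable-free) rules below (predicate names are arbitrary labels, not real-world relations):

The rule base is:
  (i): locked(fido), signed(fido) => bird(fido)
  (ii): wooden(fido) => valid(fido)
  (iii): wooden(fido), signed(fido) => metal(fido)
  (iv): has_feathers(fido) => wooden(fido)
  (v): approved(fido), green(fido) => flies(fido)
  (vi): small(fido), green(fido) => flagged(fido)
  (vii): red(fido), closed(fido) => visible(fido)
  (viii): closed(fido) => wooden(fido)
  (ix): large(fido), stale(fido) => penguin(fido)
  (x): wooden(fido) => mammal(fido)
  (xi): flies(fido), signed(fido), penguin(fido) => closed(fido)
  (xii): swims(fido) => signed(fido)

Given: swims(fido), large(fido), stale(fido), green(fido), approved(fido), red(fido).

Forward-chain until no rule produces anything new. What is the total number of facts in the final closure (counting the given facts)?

15

Round 1 — (v), (ix), (xii), derive flies(fido), penguin(fido), signed(fido).
Round 2 — (xi), derive closed(fido).
Round 3 — (vii), (viii), derive visible(fido), wooden(fido).
Round 4 — (ii), (iii), (x), derive valid(fido), metal(fido), mammal(fido).
Closure: {approved(fido), closed(fido), flies(fido), green(fido), large(fido), mammal(fido), metal(fido), penguin(fido), red(fido), signed(fido), stale(fido), swims(fido), valid(fido), visible(fido), wooden(fido)} — 15 facts.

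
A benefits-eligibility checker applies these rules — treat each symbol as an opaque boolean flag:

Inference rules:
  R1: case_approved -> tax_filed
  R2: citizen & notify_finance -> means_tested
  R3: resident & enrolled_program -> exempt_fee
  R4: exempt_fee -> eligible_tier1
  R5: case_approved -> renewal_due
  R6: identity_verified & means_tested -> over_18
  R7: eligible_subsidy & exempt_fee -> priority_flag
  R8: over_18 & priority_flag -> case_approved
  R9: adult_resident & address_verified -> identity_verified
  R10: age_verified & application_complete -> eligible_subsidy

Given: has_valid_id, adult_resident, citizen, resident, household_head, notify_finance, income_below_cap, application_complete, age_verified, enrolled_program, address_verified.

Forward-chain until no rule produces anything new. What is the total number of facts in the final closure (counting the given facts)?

21

[1] R2 [citizen & notify_finance -> means_tested]; R3 [resident & enrolled_program -> exempt_fee]; R9 [adult_resident & address_verified -> identity_verified]; R10 [age_verified & application_complete -> eligible_subsidy]. ⇒ new: means_tested, exempt_fee, identity_verified, eligible_subsidy.
[2] R4 [exempt_fee -> eligible_tier1]; R6 [identity_verified & means_tested -> over_18]; R7 [eligible_subsidy & exempt_fee -> priority_flag]. ⇒ new: eligible_tier1, over_18, priority_flag.
[3] R8 [over_18 & priority_flag -> case_approved]. ⇒ new: case_approved.
[4] R1 [case_approved -> tax_filed]; R5 [case_approved -> renewal_due]. ⇒ new: tax_filed, renewal_due.
Closure: {address_verified, adult_resident, age_verified, application_complete, case_approved, citizen, eligible_subsidy, eligible_tier1, enrolled_program, exempt_fee, has_valid_id, household_head, identity_verified, income_below_cap, means_tested, notify_finance, over_18, priority_flag, renewal_due, resident, tax_filed} — 21 facts.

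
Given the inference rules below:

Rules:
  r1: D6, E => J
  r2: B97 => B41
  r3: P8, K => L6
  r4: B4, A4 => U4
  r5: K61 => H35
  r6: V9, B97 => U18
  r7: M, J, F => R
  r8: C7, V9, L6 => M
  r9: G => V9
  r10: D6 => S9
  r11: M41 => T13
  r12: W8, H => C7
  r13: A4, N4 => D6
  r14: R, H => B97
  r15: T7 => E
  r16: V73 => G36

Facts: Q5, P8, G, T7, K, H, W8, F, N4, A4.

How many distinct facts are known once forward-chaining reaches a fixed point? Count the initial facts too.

22

Round 1 — r3, r9, r12, r13, r15, derive L6, V9, C7, D6, E.
Round 2 — r1, r8, r10, derive J, M, S9.
Round 3 — r7, derive R.
Round 4 — r14, derive B97.
Round 5 — r2, r6, derive B41, U18.
Closure: {A4, B41, B97, C7, D6, E, F, G, H, J, K, L6, M, N4, P8, Q5, R, S9, T7, U18, V9, W8} — 22 facts.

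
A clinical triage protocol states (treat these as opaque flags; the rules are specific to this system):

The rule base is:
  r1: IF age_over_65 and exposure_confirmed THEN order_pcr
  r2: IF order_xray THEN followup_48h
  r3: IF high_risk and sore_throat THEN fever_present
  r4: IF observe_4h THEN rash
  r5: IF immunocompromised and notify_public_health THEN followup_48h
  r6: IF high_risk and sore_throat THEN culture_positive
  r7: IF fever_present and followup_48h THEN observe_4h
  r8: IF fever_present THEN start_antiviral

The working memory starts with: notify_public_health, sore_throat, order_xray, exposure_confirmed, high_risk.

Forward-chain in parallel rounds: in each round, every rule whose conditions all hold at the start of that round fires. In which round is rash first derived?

3

Round 1 fires r2, r3, r6, giving followup_48h, fever_present, culture_positive.
Round 2 fires r7, r8, giving observe_4h, start_antiviral.
Round 3 fires r4, giving rash.
rash first appears in round 3.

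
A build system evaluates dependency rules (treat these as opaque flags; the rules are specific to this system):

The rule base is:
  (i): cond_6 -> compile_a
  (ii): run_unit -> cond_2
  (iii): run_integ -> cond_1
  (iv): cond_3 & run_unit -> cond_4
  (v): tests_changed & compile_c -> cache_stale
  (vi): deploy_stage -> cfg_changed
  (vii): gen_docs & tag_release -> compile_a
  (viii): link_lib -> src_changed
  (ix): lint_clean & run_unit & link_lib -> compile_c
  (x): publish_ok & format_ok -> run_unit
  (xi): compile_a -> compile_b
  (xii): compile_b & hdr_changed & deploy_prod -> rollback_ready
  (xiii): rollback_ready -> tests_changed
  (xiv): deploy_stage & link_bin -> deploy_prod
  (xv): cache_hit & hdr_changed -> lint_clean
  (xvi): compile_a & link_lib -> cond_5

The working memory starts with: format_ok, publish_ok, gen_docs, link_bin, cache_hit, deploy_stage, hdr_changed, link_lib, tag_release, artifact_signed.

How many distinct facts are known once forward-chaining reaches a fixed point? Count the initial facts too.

23

Round 1 fires (vi), (vii), (viii), (x), (xiv), (xv), giving cfg_changed, compile_a, src_changed, run_unit, deploy_prod, lint_clean.
Round 2 fires (ii), (ix), (xi), (xvi), giving cond_2, compile_c, compile_b, cond_5.
Round 3 fires (xii), giving rollback_ready.
Round 4 fires (xiii), giving tests_changed.
Round 5 fires (v), giving cache_stale.
Closure: {artifact_signed, cache_hit, cache_stale, cfg_changed, compile_a, compile_b, compile_c, cond_2, cond_5, deploy_prod, deploy_stage, format_ok, gen_docs, hdr_changed, link_bin, link_lib, lint_clean, publish_ok, rollback_ready, run_unit, src_changed, tag_release, tests_changed} — 23 facts.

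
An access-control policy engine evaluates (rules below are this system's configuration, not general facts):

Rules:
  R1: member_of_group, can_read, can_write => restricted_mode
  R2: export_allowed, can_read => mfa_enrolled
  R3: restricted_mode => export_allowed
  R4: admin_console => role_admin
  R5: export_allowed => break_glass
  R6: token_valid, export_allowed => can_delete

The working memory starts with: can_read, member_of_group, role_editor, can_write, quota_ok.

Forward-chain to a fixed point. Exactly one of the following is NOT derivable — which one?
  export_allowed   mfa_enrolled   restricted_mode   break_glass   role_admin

role_admin

[1] R1 [member_of_group, can_read, can_write => restricted_mode]. ⇒ new: restricted_mode.
[2] R3 [restricted_mode => export_allowed]. ⇒ new: export_allowed.
[3] R2 [export_allowed, can_read => mfa_enrolled]; R5 [export_allowed => break_glass]. ⇒ new: mfa_enrolled, break_glass.
Derived: export_allowed (round 2), restricted_mode (round 1), break_glass (round 3), mfa_enrolled (round 3). role_admin never appears in any round.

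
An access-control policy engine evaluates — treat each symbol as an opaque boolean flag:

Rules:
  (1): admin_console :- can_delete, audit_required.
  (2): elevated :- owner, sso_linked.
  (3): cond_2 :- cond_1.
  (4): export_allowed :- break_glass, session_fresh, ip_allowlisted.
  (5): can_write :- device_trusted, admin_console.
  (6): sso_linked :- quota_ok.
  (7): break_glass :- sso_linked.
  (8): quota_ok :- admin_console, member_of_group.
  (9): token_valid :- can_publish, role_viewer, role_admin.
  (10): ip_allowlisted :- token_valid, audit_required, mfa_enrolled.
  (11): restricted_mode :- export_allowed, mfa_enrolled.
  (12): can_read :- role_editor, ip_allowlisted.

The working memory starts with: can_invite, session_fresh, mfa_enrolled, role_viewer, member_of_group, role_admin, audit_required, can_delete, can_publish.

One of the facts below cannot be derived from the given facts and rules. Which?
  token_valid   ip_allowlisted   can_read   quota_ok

Round 1: (1) [admin_console :- can_delete, audit_required.]; (9) [token_valid :- can_publish, role_viewer, role_admin.]. Adds admin_console, token_valid.
Round 2: (8) [quota_ok :- admin_console, member_of_group.]; (10) [ip_allowlisted :- token_valid, audit_required, mfa_enrolled.]. Adds quota_ok, ip_allowlisted.
Round 3: (6) [sso_linked :- quota_ok.]. Adds sso_linked.
Round 4: (7) [break_glass :- sso_linked.]. Adds break_glass.
Round 5: (4) [export_allowed :- break_glass, session_fresh, ip_allowlisted.]. Adds export_allowed.
Round 6: (11) [restricted_mode :- export_allowed, mfa_enrolled.]. Adds restricted_mode.
Derived: token_valid (round 1), ip_allowlisted (round 2), quota_ok (round 2). can_read never appears in any round.

can_read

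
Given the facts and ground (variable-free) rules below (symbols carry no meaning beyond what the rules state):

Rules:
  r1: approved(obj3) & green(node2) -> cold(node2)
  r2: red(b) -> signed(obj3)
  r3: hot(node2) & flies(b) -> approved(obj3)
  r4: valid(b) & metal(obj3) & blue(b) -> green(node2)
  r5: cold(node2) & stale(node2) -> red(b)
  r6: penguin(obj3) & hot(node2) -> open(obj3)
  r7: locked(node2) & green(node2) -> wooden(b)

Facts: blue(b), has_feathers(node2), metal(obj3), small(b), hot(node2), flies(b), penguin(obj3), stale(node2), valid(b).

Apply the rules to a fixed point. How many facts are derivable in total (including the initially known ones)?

15

Round 1 — r3, r4, r6, derive approved(obj3), green(node2), open(obj3).
Round 2 — r1, derive cold(node2).
Round 3 — r5, derive red(b).
Round 4 — r2, derive signed(obj3).
Closure: {approved(obj3), blue(b), cold(node2), flies(b), green(node2), has_feathers(node2), hot(node2), metal(obj3), open(obj3), penguin(obj3), red(b), signed(obj3), small(b), stale(node2), valid(b)} — 15 facts.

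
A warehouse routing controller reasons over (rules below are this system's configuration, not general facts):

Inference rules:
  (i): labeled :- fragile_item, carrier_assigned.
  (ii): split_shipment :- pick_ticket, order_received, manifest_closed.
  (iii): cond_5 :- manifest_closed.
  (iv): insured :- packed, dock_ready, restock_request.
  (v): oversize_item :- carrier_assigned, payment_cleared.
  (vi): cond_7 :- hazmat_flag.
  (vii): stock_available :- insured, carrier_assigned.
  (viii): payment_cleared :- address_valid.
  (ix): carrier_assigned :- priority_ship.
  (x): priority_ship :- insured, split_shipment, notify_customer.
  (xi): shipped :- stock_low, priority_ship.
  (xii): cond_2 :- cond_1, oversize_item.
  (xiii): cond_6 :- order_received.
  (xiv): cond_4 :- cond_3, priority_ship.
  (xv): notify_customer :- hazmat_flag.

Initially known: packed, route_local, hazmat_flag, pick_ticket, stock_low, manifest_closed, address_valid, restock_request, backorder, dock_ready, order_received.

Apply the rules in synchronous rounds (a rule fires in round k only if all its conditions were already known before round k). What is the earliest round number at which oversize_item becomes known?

4

Round 1 — (ii), (iii), (iv), (vi), (viii), (xiii), (xv), derive split_shipment, cond_5, insured, cond_7, payment_cleared, cond_6, notify_customer.
Round 2 — (x), derive priority_ship.
Round 3 — (ix), (xi), derive carrier_assigned, shipped.
Round 4 — (v), (vii), derive oversize_item, stock_available.
oversize_item first appears in round 4.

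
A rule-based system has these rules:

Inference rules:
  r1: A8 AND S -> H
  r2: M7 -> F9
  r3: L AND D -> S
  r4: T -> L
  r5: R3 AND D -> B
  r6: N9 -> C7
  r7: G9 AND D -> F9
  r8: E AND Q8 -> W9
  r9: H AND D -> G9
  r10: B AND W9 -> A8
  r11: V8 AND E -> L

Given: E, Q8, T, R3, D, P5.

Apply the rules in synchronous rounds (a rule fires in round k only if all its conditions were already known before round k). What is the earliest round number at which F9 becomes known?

[1] r4 [T -> L]; r5 [R3 AND D -> B]; r8 [E AND Q8 -> W9]. ⇒ new: L, B, W9.
[2] r3 [L AND D -> S]; r10 [B AND W9 -> A8]. ⇒ new: S, A8.
[3] r1 [A8 AND S -> H]. ⇒ new: H.
[4] r9 [H AND D -> G9]. ⇒ new: G9.
[5] r7 [G9 AND D -> F9]. ⇒ new: F9.
F9 first appears in round 5.

5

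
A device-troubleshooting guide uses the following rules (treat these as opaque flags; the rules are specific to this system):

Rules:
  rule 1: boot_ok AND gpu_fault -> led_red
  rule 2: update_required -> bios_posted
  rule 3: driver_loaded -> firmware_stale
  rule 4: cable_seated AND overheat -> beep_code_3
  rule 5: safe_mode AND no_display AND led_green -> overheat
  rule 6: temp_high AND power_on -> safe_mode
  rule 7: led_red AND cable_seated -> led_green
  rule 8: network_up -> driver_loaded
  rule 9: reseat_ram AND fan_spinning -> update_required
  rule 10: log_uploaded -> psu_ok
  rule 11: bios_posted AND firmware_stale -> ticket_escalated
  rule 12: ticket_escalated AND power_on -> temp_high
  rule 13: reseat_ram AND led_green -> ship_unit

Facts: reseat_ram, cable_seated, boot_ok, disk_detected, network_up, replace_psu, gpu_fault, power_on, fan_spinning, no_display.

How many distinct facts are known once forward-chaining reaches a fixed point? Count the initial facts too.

Round 1 — rule 1, rule 8, rule 9, derive led_red, driver_loaded, update_required.
Round 2 — rule 2, rule 3, rule 7, derive bios_posted, firmware_stale, led_green.
Round 3 — rule 11, rule 13, derive ticket_escalated, ship_unit.
Round 4 — rule 12, derive temp_high.
Round 5 — rule 6, derive safe_mode.
Round 6 — rule 5, derive overheat.
Round 7 — rule 4, derive beep_code_3.
Closure: {beep_code_3, bios_posted, boot_ok, cable_seated, disk_detected, driver_loaded, fan_spinning, firmware_stale, gpu_fault, led_green, led_red, network_up, no_display, overheat, power_on, replace_psu, reseat_ram, safe_mode, ship_unit, temp_high, ticket_escalated, update_required} — 22 facts.

22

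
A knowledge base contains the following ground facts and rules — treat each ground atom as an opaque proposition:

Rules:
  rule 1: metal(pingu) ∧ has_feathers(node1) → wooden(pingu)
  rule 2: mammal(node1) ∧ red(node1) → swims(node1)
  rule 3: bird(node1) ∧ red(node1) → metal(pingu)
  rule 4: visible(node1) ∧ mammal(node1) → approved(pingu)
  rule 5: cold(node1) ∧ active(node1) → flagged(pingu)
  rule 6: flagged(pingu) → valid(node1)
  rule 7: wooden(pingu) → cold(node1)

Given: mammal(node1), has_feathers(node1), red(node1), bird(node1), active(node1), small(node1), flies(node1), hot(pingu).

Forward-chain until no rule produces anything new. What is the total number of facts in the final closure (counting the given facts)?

Round 1 — rule 2, rule 3, derive swims(node1), metal(pingu).
Round 2 — rule 1, derive wooden(pingu).
Round 3 — rule 7, derive cold(node1).
Round 4 — rule 5, derive flagged(pingu).
Round 5 — rule 6, derive valid(node1).
Closure: {active(node1), bird(node1), cold(node1), flagged(pingu), flies(node1), has_feathers(node1), hot(pingu), mammal(node1), metal(pingu), red(node1), small(node1), swims(node1), valid(node1), wooden(pingu)} — 14 facts.

14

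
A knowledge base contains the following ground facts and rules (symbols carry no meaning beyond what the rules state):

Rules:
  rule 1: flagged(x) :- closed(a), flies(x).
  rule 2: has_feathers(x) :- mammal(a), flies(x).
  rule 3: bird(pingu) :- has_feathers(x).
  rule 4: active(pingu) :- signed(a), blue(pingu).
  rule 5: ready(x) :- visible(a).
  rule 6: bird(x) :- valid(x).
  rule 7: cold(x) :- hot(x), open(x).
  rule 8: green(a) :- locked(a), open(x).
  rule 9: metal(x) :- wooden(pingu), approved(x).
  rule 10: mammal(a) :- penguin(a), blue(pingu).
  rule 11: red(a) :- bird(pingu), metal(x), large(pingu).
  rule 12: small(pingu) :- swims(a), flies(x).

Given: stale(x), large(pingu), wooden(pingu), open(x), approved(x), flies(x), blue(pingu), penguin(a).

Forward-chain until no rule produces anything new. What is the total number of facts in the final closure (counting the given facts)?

13

[1] rule 9 [metal(x) :- wooden(pingu), approved(x).]; rule 10 [mammal(a) :- penguin(a), blue(pingu).]. ⇒ new: metal(x), mammal(a).
[2] rule 2 [has_feathers(x) :- mammal(a), flies(x).]. ⇒ new: has_feathers(x).
[3] rule 3 [bird(pingu) :- has_feathers(x).]. ⇒ new: bird(pingu).
[4] rule 11 [red(a) :- bird(pingu), metal(x), large(pingu).]. ⇒ new: red(a).
Closure: {approved(x), bird(pingu), blue(pingu), flies(x), has_feathers(x), large(pingu), mammal(a), metal(x), open(x), penguin(a), red(a), stale(x), wooden(pingu)} — 13 facts.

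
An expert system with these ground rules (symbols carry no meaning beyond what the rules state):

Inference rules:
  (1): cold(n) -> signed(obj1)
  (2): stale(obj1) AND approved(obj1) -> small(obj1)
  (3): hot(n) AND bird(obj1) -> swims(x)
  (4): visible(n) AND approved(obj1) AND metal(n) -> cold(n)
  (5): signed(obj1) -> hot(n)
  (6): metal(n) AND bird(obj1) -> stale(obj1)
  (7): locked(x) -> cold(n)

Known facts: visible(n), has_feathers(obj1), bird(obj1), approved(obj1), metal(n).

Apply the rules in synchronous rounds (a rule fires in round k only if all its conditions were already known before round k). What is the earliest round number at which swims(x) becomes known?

4

Round 1: (4) [visible(n) AND approved(obj1) AND metal(n) -> cold(n)]; (6) [metal(n) AND bird(obj1) -> stale(obj1)]. Adds cold(n), stale(obj1).
Round 2: (1) [cold(n) -> signed(obj1)]; (2) [stale(obj1) AND approved(obj1) -> small(obj1)]. Adds signed(obj1), small(obj1).
Round 3: (5) [signed(obj1) -> hot(n)]. Adds hot(n).
Round 4: (3) [hot(n) AND bird(obj1) -> swims(x)]. Adds swims(x).
swims(x) first appears in round 4.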